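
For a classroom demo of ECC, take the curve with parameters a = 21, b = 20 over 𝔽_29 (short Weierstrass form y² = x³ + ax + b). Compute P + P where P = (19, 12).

(19, 17)

tangent at (19, 12): λ = (3·19² + 21)/(2·12) ≡ 2/24. 24⁻¹ ≡ 23 (mod 29), so λ ≡ 2·23 ≡ 17.
  x = λ² - 19 - 19 = 289 - 38 ≡ 19; y = λ·(19 - 19) - 12 ≡ 17. → (19, 17)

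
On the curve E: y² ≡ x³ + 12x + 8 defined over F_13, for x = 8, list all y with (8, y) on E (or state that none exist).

x³ + 12x + 8 = 616 ≡ 5 (mod 13).
5 is a non-residue mod 13; no y exists.

none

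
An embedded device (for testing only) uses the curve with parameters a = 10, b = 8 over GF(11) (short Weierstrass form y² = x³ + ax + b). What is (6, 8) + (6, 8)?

tangent at (6, 8): λ = (3·6² + 10)/(2·8) ≡ 8/5. 5⁻¹ ≡ 9 (mod 11), so λ ≡ 8·9 ≡ 6.
  x = λ² - 6 - 6 = 36 - 12 ≡ 2; y = λ·(6 - 2) - 8 ≡ 5. → (2, 5)

(2, 5)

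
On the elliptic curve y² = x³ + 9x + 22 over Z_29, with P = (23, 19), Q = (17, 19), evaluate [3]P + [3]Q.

(7, 15)

First 3P:
Repeated addition: build up to 3P.
2P: tangent at (23, 19): λ = (3·23² + 9)/(2·19) ≡ 1/9. 9⁻¹ ≡ 13 (mod 29) since 9·13 = 117 ≡ 1, so λ ≡ 1·13 ≡ 13.
  x = λ² - 23 - 23 = 169 - 46 ≡ 7; y = λ·(23 - 7) - 19 ≡ 15. → (7, 15)
3P: (7, 15) + (23, 19). λ = (19 - 15)/(23 - 7) ≡ 4/16 mod 29. 16⁻¹ ≡ 20 (mod 29) since 16·20 = 320 ≡ 1, so λ ≡ 22.
  x = λ² - 7 - 23 = 484 - 30 ≡ 19; y = λ·(7 - 19) - 15 ≡ 11. → (19, 11)
3P = (19, 11).
Next 3Q:
Repeated addition: build up to 3Q.
2Q: tangent at (17, 19): λ = (3·17² + 9)/(2·19) ≡ 6/9. 9⁻¹ ≡ 13 (mod 29), so λ ≡ 6·13 ≡ 20.
  x = λ² - 17 - 17 = 400 - 34 ≡ 18; y = λ·(17 - 18) - 19 ≡ 19. → (18, 19)
3Q: (18, 19) + (17, 19). λ = (19 - 19)/(17 - 18) ≡ 0/28 mod 29. 28⁻¹ ≡ 28 (mod 29), so λ ≡ 0.
  x = λ² - 18 - 17 = 0 - 35 ≡ 23; y = λ·(18 - 23) - 19 ≡ 10. → (23, 10)
3Q = (23, 10).
Finally 3P + 3Q:
(19, 11) + (23, 10). λ = (10 - 11)/(23 - 19) ≡ 28/4 mod 29. 4⁻¹ ≡ 22 (mod 29) since 4·22 = 88 ≡ 1, so λ ≡ 7.
  x = λ² - 19 - 23 = 49 - 42 ≡ 7; y = λ·(19 - 7) - 11 ≡ 15. → (7, 15)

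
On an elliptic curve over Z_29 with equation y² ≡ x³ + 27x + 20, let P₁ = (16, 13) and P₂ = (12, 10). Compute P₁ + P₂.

(16, 13) + (12, 10). λ = (10 - 13)/(12 - 16) ≡ 26/25 mod 29. 25⁻¹ ≡ 7 (mod 29) since 25·7 = 175 ≡ 1, so λ ≡ 8.
  x = λ² - 16 - 12 = 64 - 28 ≡ 7; y = λ·(16 - 7) - 13 ≡ 1. → (7, 1)

(7, 1)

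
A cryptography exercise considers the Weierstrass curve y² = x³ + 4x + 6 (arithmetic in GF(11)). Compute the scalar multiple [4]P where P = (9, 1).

O

Double-and-add on 4 = (100)₂. Start with P = (9, 1) for the leading 1-bit.
double: tangent at (9, 1): λ = (3·9² + 4)/(2·1) ≡ 5/2. 2⁻¹ ≡ 6 (mod 11), so λ ≡ 5·6 ≡ 8.
  x = λ² - 9 - 9 = 64 - 18 ≡ 2; y = λ·(9 - 2) - 1 ≡ 0. → (2, 0)
double: (2, 0) + (2, 0): same x and y₁ ≡ -y₂, so the sum is O.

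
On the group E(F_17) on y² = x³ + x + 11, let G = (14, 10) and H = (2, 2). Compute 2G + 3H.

(15, 1)

First 2G:
Repeated addition: build up to 2G.
2G: tangent at (14, 10): λ = (3·14² + 1)/(2·10) ≡ 11/3. 3⁻¹ ≡ 6 (mod 17) since 3·6 = 18 ≡ 1, so λ ≡ 11·6 ≡ 15.
  x = λ² - 14 - 14 = 225 - 28 ≡ 10; y = λ·(14 - 10) - 10 ≡ 16. → (10, 16)
2G = (10, 16).
Next 3H:
Repeated addition: build up to 3H.
2H: tangent at (2, 2): λ = (3·2² + 1)/(2·2) ≡ 13/4. 4⁻¹ ≡ 13 (mod 17), so λ ≡ 13·13 ≡ 16.
  x = λ² - 2 - 2 = 256 - 4 ≡ 14; y = λ·(2 - 14) - 2 ≡ 10. → (14, 10)
3H: (14, 10) + (2, 2). λ = (2 - 10)/(2 - 14) ≡ 9/5 mod 17. 5⁻¹ ≡ 7 (mod 17) since 5·7 = 35 ≡ 1, so λ ≡ 12.
  x = λ² - 14 - 2 = 144 - 16 ≡ 9; y = λ·(14 - 9) - 10 ≡ 16. → (9, 16)
3H = (9, 16).
Finally 2G + 3H:
(10, 16) + (9, 16). λ = (16 - 16)/(9 - 10) ≡ 0/16 mod 17. 16⁻¹ ≡ 16 (mod 17), so λ ≡ 0.
  x = λ² - 10 - 9 = 0 - 19 ≡ 15; y = λ·(10 - 15) - 16 ≡ 1. → (15, 1)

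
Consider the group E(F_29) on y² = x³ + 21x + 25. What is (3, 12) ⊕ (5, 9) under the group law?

(16, 22)

(3, 12) + (5, 9). λ = (9 - 12)/(5 - 3) ≡ 26/2 mod 29. 2⁻¹ ≡ 15 (mod 29) since 2·15 = 30 ≡ 1, so λ ≡ 13.
  x = λ² - 3 - 5 = 169 - 8 ≡ 16; y = λ·(3 - 16) - 12 ≡ 22. → (16, 22)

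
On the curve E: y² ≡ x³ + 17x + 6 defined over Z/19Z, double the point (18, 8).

tangent at (18, 8): λ = (3·18² + 17)/(2·8) ≡ 1/16. 16⁻¹ ≡ 6 (mod 19), so λ ≡ 1·6 ≡ 6.
  x = λ² - 18 - 18 = 36 - 36 ≡ 0; y = λ·(18 - 0) - 8 ≡ 5. → (0, 5)

(0, 5)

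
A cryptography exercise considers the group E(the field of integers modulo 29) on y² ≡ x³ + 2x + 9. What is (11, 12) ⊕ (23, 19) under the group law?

(11, 12) + (23, 19). λ = (19 - 12)/(23 - 11) ≡ 7/12 mod 29. 12⁻¹ ≡ 17 (mod 29), so λ ≡ 3.
  x = λ² - 11 - 23 = 9 - 34 ≡ 4; y = λ·(11 - 4) - 12 ≡ 9. → (4, 9)

(4, 9)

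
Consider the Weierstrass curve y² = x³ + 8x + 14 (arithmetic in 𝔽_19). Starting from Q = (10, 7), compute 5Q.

(1, 2)

Repeated addition: build up to 5Q.
2Q: tangent at (10, 7): λ = (3·10² + 8)/(2·7) ≡ 4/14. 14⁻¹ ≡ 15 (mod 19), so λ ≡ 4·15 ≡ 3.
  x = λ² - 10 - 10 = 9 - 20 ≡ 8; y = λ·(10 - 8) - 7 ≡ 18. → (8, 18)
3Q: (8, 18) + (10, 7). λ = (7 - 18)/(10 - 8) ≡ 8/2 mod 19. 2⁻¹ ≡ 10 (mod 19), so λ ≡ 4.
  x = λ² - 8 - 10 = 16 - 18 ≡ 17; y = λ·(8 - 17) - 18 ≡ 3. → (17, 3)
4Q: (17, 3) + (10, 7). λ = (7 - 3)/(10 - 17) ≡ 4/12 mod 19. 12⁻¹ ≡ 8 (mod 19), so λ ≡ 13.
  x = λ² - 17 - 10 = 169 - 27 ≡ 9; y = λ·(17 - 9) - 3 ≡ 6. → (9, 6)
5Q: (9, 6) + (10, 7). λ = (7 - 6)/(10 - 9) ≡ 1/1 mod 19. 1⁻¹ ≡ 1 (mod 19), so λ ≡ 1.
  x = λ² - 9 - 10 = 1 - 19 ≡ 1; y = λ·(9 - 1) - 6 ≡ 2. → (1, 2)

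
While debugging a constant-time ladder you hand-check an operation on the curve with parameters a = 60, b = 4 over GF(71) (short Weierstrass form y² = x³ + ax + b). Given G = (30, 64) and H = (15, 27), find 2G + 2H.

(7, 25)

First 2G:
Repeated addition: build up to 2G.
2G: tangent at (30, 64): λ = (3·30² + 60)/(2·64) ≡ 62/57. 57⁻¹ ≡ 5 (mod 71), so λ ≡ 62·5 ≡ 26.
  x = λ² - 30 - 30 = 676 - 60 ≡ 48; y = λ·(30 - 48) - 64 ≡ 36. → (48, 36)
2G = (48, 36).
Next 2H:
Repeated addition: build up to 2H.
2H: tangent at (15, 27): λ = (3·15² + 60)/(2·27) ≡ 25/54. 54⁻¹ ≡ 25 (mod 71), so λ ≡ 25·25 ≡ 57.
  x = λ² - 15 - 15 = 3249 - 30 ≡ 24; y = λ·(15 - 24) - 27 ≡ 28. → (24, 28)
2H = (24, 28).
Finally 2G + 2H:
(48, 36) + (24, 28). λ = (28 - 36)/(24 - 48) ≡ 63/47 mod 71. 47⁻¹ ≡ 68 (mod 71), so λ ≡ 24.
  x = λ² - 48 - 24 = 576 - 72 ≡ 7; y = λ·(48 - 7) - 36 ≡ 25. → (7, 25)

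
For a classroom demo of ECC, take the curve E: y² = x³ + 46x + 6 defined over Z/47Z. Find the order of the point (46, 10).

2P: tangent at (46, 10): λ = (3·46² + 46)/(2·10) ≡ 2/20. 20⁻¹ ≡ 40 (mod 47) since 20·40 = 800 ≡ 1, so λ ≡ 2·40 ≡ 33.
  x = λ² - 46 - 46 = 1089 - 92 ≡ 10; y = λ·(46 - 10) - 10 ≡ 3. → (10, 3)
3P: (10, 3) + (46, 10). λ = (10 - 3)/(46 - 10) ≡ 7/36 mod 47. 36⁻¹ ≡ 17 (mod 47) since 36·17 = 612 ≡ 1, so λ ≡ 25.
  x = λ² - 10 - 46 = 625 - 56 ≡ 5; y = λ·(10 - 5) - 3 ≡ 28. → (5, 28)
4P: (5, 28) + (46, 10). λ = (10 - 28)/(46 - 5) ≡ 29/41 mod 47. 41⁻¹ ≡ 39 (mod 47) since 41·39 = 1599 ≡ 1, so λ ≡ 3.
  x = λ² - 5 - 46 = 9 - 51 ≡ 5; y = λ·(5 - 5) - 28 ≡ 19. → (5, 19)
5P: (5, 19) + (46, 10). λ = (10 - 19)/(46 - 5) ≡ 38/41 mod 47. 41⁻¹ ≡ 39 (mod 47), so λ ≡ 25.
  x = λ² - 5 - 46 = 625 - 51 ≡ 10; y = λ·(5 - 10) - 19 ≡ 44. → (10, 44)
6P: (10, 44) + (46, 10). λ = (10 - 44)/(46 - 10) ≡ 13/36 mod 47. 36⁻¹ ≡ 17 (mod 47), so λ ≡ 33.
  x = λ² - 10 - 46 = 1089 - 56 ≡ 46; y = λ·(10 - 46) - 44 ≡ 37. → (46, 37)
7P: (46, 37) + (46, 10): same x and y₁ ≡ -y₂, so the sum is O.
7P = O, so the order is 7.

7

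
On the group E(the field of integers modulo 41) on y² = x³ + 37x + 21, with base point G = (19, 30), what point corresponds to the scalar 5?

(23, 40)

Repeated addition: build up to 5G.
2G: tangent at (19, 30): λ = (3·19² + 37)/(2·30) ≡ 13/19. 19⁻¹ ≡ 13 (mod 41) since 19·13 = 247 ≡ 1, so λ ≡ 13·13 ≡ 5.
  x = λ² - 19 - 19 = 25 - 38 ≡ 28; y = λ·(19 - 28) - 30 ≡ 7. → (28, 7)
3G: (28, 7) + (19, 30). λ = (30 - 7)/(19 - 28) ≡ 23/32 mod 41. 32⁻¹ ≡ 9 (mod 41), so λ ≡ 2.
  x = λ² - 28 - 19 = 4 - 47 ≡ 39; y = λ·(28 - 39) - 7 ≡ 12. → (39, 12)
4G: (39, 12) + (19, 30). λ = (30 - 12)/(19 - 39) ≡ 18/21 mod 41. 21⁻¹ ≡ 2 (mod 41), so λ ≡ 36.
  x = λ² - 39 - 19 = 1296 - 58 ≡ 8; y = λ·(39 - 8) - 12 ≡ 38. → (8, 38)
5G: (8, 38) + (19, 30). λ = (30 - 38)/(19 - 8) ≡ 33/11 mod 41. 11⁻¹ ≡ 15 (mod 41), so λ ≡ 3.
  x = λ² - 8 - 19 = 9 - 27 ≡ 23; y = λ·(8 - 23) - 38 ≡ 40. → (23, 40)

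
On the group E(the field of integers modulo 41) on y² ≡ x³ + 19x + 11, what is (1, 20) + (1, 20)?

(31, 25)

tangent at (1, 20): λ = (3·1² + 19)/(2·20) ≡ 22/40. 40⁻¹ ≡ 40 (mod 41), so λ ≡ 22·40 ≡ 19.
  x = λ² - 1 - 1 = 361 - 2 ≡ 31; y = λ·(1 - 31) - 20 ≡ 25. → (31, 25)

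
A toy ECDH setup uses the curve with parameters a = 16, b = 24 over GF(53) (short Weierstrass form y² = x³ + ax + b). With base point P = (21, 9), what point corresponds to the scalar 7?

Repeated addition: build up to 7P.
2P: tangent at (21, 9): λ = (3·21² + 16)/(2·9) ≡ 14/18. 18⁻¹ ≡ 3 (mod 53), so λ ≡ 14·3 ≡ 42.
  x = λ² - 21 - 21 = 1764 - 42 ≡ 26; y = λ·(21 - 26) - 9 ≡ 46. → (26, 46)
3P: (26, 46) + (21, 9). λ = (9 - 46)/(21 - 26) ≡ 16/48 mod 53. 48⁻¹ ≡ 21 (mod 53) since 48·21 = 1008 ≡ 1, so λ ≡ 18.
  x = λ² - 26 - 21 = 324 - 47 ≡ 12; y = λ·(26 - 12) - 46 ≡ 47. → (12, 47)
4P: (12, 47) + (21, 9). λ = (9 - 47)/(21 - 12) ≡ 15/9 mod 53. 9⁻¹ ≡ 6 (mod 53), so λ ≡ 37.
  x = λ² - 12 - 21 = 1369 - 33 ≡ 11; y = λ·(12 - 11) - 47 ≡ 43. → (11, 43)
5P: (11, 43) + (21, 9). λ = (9 - 43)/(21 - 11) ≡ 19/10 mod 53. 10⁻¹ ≡ 16 (mod 53) since 10·16 = 160 ≡ 1, so λ ≡ 39.
  x = λ² - 11 - 21 = 1521 - 32 ≡ 5; y = λ·(11 - 5) - 43 ≡ 32. → (5, 32)
6P: (5, 32) + (21, 9). λ = (9 - 32)/(21 - 5) ≡ 30/16 mod 53. 16⁻¹ ≡ 10 (mod 53), so λ ≡ 35.
  x = λ² - 5 - 21 = 1225 - 26 ≡ 33; y = λ·(5 - 33) - 32 ≡ 48. → (33, 48)
7P: (33, 48) + (21, 9). λ = (9 - 48)/(21 - 33) ≡ 14/41 mod 53. 41⁻¹ ≡ 22 (mod 53) since 41·22 = 902 ≡ 1, so λ ≡ 43.
  x = λ² - 33 - 21 = 1849 - 54 ≡ 46; y = λ·(33 - 46) - 48 ≡ 29. → (46, 29)

(46, 29)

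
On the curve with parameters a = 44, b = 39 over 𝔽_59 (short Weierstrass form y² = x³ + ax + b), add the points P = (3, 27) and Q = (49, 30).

(28, 6)

(3, 27) + (49, 30). λ = (30 - 27)/(49 - 3) ≡ 3/46 mod 59. 46⁻¹ ≡ 9 (mod 59), so λ ≡ 27.
  x = λ² - 3 - 49 = 729 - 52 ≡ 28; y = λ·(3 - 28) - 27 ≡ 6. → (28, 6)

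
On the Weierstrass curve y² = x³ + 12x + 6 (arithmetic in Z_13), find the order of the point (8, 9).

2P: tangent at (8, 9): λ = (3·8² + 12)/(2·9) ≡ 9/5. 5⁻¹ ≡ 8 (mod 13), so λ ≡ 9·8 ≡ 7.
  x = λ² - 8 - 8 = 49 - 16 ≡ 7; y = λ·(8 - 7) - 9 ≡ 11. → (7, 11)
3P: (7, 11) + (8, 9). λ = (9 - 11)/(8 - 7) ≡ 11/1 mod 13. 1⁻¹ ≡ 1 (mod 13) since 1·1 = 1 ≡ 1, so λ ≡ 11.
  x = λ² - 7 - 8 = 121 - 15 ≡ 2; y = λ·(7 - 2) - 11 ≡ 5. → (2, 5)
4P: (2, 5) + (8, 9). λ = (9 - 5)/(8 - 2) ≡ 4/6 mod 13. 6⁻¹ ≡ 11 (mod 13), so λ ≡ 5.
  x = λ² - 2 - 8 = 25 - 10 ≡ 2; y = λ·(2 - 2) - 5 ≡ 8. → (2, 8)
5P: (2, 8) + (8, 9). λ = (9 - 8)/(8 - 2) ≡ 1/6 mod 13. 6⁻¹ ≡ 11 (mod 13) since 6·11 = 66 ≡ 1, so λ ≡ 11.
  x = λ² - 2 - 8 = 121 - 10 ≡ 7; y = λ·(2 - 7) - 8 ≡ 2. → (7, 2)
6P: (7, 2) + (8, 9). λ = (9 - 2)/(8 - 7) ≡ 7/1 mod 13. 1⁻¹ ≡ 1 (mod 13) since 1·1 = 1 ≡ 1, so λ ≡ 7.
  x = λ² - 7 - 8 = 49 - 15 ≡ 8; y = λ·(7 - 8) - 2 ≡ 4. → (8, 4)
7P: (8, 4) + (8, 9): same x and y₁ ≡ -y₂, so the sum is the point at infinity.
7P = the point at infinity, so the order is 7.

7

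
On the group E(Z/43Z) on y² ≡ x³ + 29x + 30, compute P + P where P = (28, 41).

(3, 31)

tangent at (28, 41): λ = (3·28² + 29)/(2·41) ≡ 16/39. 39⁻¹ ≡ 32 (mod 43) since 39·32 = 1248 ≡ 1, so λ ≡ 16·32 ≡ 39.
  x = λ² - 28 - 28 = 1521 - 56 ≡ 3; y = λ·(28 - 3) - 41 ≡ 31. → (3, 31)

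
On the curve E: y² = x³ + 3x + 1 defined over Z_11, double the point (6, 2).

(8, 3)

tangent at (6, 2): λ = (3·6² + 3)/(2·2) ≡ 1/4. 4⁻¹ ≡ 3 (mod 11) since 4·3 = 12 ≡ 1, so λ ≡ 1·3 ≡ 3.
  x = λ² - 6 - 6 = 9 - 12 ≡ 8; y = λ·(6 - 8) - 2 ≡ 3. → (8, 3)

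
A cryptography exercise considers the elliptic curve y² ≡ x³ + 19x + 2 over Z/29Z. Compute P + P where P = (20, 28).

tangent at (20, 28): λ = (3·20² + 19)/(2·28) ≡ 1/27. 27⁻¹ ≡ 14 (mod 29), so λ ≡ 1·14 ≡ 14.
  x = λ² - 20 - 20 = 196 - 40 ≡ 11; y = λ·(20 - 11) - 28 ≡ 11. → (11, 11)

(11, 11)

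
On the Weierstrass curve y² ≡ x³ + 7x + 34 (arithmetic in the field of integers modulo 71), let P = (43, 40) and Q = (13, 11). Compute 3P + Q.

First 3P:
Repeated addition: build up to 3P.
2P: tangent at (43, 40): λ = (3·43² + 7)/(2·40) ≡ 16/9. 9⁻¹ ≡ 8 (mod 71), so λ ≡ 16·8 ≡ 57.
  x = λ² - 43 - 43 = 3249 - 86 ≡ 39; y = λ·(43 - 39) - 40 ≡ 46. → (39, 46)
3P: (39, 46) + (43, 40). λ = (40 - 46)/(43 - 39) ≡ 65/4 mod 71. 4⁻¹ ≡ 18 (mod 71) since 4·18 = 72 ≡ 1, so λ ≡ 34.
  x = λ² - 39 - 43 = 1156 - 82 ≡ 9; y = λ·(39 - 9) - 46 ≡ 51. → (9, 51)
3P = (9, 51).
Finally 3P + Q:
(9, 51) + (13, 11). λ = (11 - 51)/(13 - 9) ≡ 31/4 mod 71. 4⁻¹ ≡ 18 (mod 71), so λ ≡ 61.
  x = λ² - 9 - 13 = 3721 - 22 ≡ 7; y = λ·(9 - 7) - 51 ≡ 0. → (7, 0)

(7, 0)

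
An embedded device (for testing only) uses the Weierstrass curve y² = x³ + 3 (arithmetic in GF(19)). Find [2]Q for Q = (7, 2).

(3, 12)

tangent at (7, 2): λ = (3·7² + 0)/(2·2) ≡ 14/4. 4⁻¹ ≡ 5 (mod 19), so λ ≡ 14·5 ≡ 13.
  x = λ² - 7 - 7 = 169 - 14 ≡ 3; y = λ·(7 - 3) - 2 ≡ 12. → (3, 12)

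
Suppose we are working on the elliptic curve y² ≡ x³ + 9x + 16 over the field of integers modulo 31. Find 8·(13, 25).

(9, 19)

Write Q = (13, 25).
Double-and-add on 8 = (1000)₂. Start with Q = (13, 25) for the leading 1-bit.
double: tangent at (13, 25): λ = (3·13² + 9)/(2·25) ≡ 20/19. 19⁻¹ ≡ 18 (mod 31) since 19·18 = 342 ≡ 1, so λ ≡ 20·18 ≡ 19.
  x = λ² - 13 - 13 = 361 - 26 ≡ 25; y = λ·(13 - 25) - 25 ≡ 26. → (25, 26)
double: tangent at (25, 26): λ = (3·25² + 9)/(2·26) ≡ 24/21. 21⁻¹ ≡ 3 (mod 31) since 21·3 = 63 ≡ 1, so λ ≡ 24·3 ≡ 10.
  x = λ² - 25 - 25 = 100 - 50 ≡ 19; y = λ·(25 - 19) - 26 ≡ 3. → (19, 3)
double: tangent at (19, 3): λ = (3·19² + 9)/(2·3) ≡ 7/6. 6⁻¹ ≡ 26 (mod 31) since 6·26 = 156 ≡ 1, so λ ≡ 7·26 ≡ 27.
  x = λ² - 19 - 19 = 729 - 38 ≡ 9; y = λ·(19 - 9) - 3 ≡ 19. → (9, 19)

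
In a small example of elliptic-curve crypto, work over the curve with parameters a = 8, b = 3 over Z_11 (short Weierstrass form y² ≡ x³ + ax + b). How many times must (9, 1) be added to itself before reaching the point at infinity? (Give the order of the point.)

2P: tangent at (9, 1): λ = (3·9² + 8)/(2·1) ≡ 9/2. 2⁻¹ ≡ 6 (mod 11) since 2·6 = 12 ≡ 1, so λ ≡ 9·6 ≡ 10.
  x = λ² - 9 - 9 = 100 - 18 ≡ 5; y = λ·(9 - 5) - 1 ≡ 6. → (5, 6)
3P: (5, 6) + (9, 1). λ = (1 - 6)/(9 - 5) ≡ 6/4 mod 11. 4⁻¹ ≡ 3 (mod 11), so λ ≡ 7.
  x = λ² - 5 - 9 = 49 - 14 ≡ 2; y = λ·(5 - 2) - 6 ≡ 4. → (2, 4)
4P: (2, 4) + (9, 1). λ = (1 - 4)/(9 - 2) ≡ 8/7 mod 11. 7⁻¹ ≡ 8 (mod 11), so λ ≡ 9.
  x = λ² - 2 - 9 = 81 - 11 ≡ 4; y = λ·(2 - 4) - 4 ≡ 0. → (4, 0)
5P: (4, 0) + (9, 1). λ = (1 - 0)/(9 - 4) ≡ 1/5 mod 11. 5⁻¹ ≡ 9 (mod 11) since 5·9 = 45 ≡ 1, so λ ≡ 9.
  x = λ² - 4 - 9 = 81 - 13 ≡ 2; y = λ·(4 - 2) - 0 ≡ 7. → (2, 7)
6P: (2, 7) + (9, 1). λ = (1 - 7)/(9 - 2) ≡ 5/7 mod 11. 7⁻¹ ≡ 8 (mod 11), so λ ≡ 7.
  x = λ² - 2 - 9 = 49 - 11 ≡ 5; y = λ·(2 - 5) - 7 ≡ 5. → (5, 5)
7P: (5, 5) + (9, 1). λ = (1 - 5)/(9 - 5) ≡ 7/4 mod 11. 4⁻¹ ≡ 3 (mod 11) since 4·3 = 12 ≡ 1, so λ ≡ 10.
  x = λ² - 5 - 9 = 100 - 14 ≡ 9; y = λ·(5 - 9) - 5 ≡ 10. → (9, 10)
8P: (9, 10) + (9, 1): same x and y₁ ≡ -y₂, so the sum is the point at infinity.
8P = the point at infinity, so the order is 8.

8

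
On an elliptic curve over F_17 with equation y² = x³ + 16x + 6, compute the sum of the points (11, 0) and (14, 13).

(7, 6)

(11, 0) + (14, 13). λ = (13 - 0)/(14 - 11) ≡ 13/3 mod 17. 3⁻¹ ≡ 6 (mod 17) since 3·6 = 18 ≡ 1, so λ ≡ 10.
  x = λ² - 11 - 14 = 100 - 25 ≡ 7; y = λ·(11 - 7) - 0 ≡ 6. → (7, 6)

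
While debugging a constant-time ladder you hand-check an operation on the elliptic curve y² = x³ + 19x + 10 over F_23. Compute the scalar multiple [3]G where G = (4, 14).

Repeated addition: build up to 3G.
2G: tangent at (4, 14): λ = (3·4² + 19)/(2·14) ≡ 21/5. 5⁻¹ ≡ 14 (mod 23) since 5·14 = 70 ≡ 1, so λ ≡ 21·14 ≡ 18.
  x = λ² - 4 - 4 = 324 - 8 ≡ 17; y = λ·(4 - 17) - 14 ≡ 5. → (17, 5)
3G: (17, 5) + (4, 14). λ = (14 - 5)/(4 - 17) ≡ 9/10 mod 23. 10⁻¹ ≡ 7 (mod 23) since 10·7 = 70 ≡ 1, so λ ≡ 17.
  x = λ² - 17 - 4 = 289 - 21 ≡ 15; y = λ·(17 - 15) - 5 ≡ 6. → (15, 6)

(15, 6)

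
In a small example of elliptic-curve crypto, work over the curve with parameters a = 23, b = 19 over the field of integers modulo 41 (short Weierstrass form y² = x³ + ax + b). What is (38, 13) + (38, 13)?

(8, 10)

tangent at (38, 13): λ = (3·38² + 23)/(2·13) ≡ 9/26. 26⁻¹ ≡ 30 (mod 41) since 26·30 = 780 ≡ 1, so λ ≡ 9·30 ≡ 24.
  x = λ² - 38 - 38 = 576 - 76 ≡ 8; y = λ·(38 - 8) - 13 ≡ 10. → (8, 10)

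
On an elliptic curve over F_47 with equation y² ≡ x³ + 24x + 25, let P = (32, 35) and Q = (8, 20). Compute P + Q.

(32, 35) + (8, 20). λ = (20 - 35)/(8 - 32) ≡ 32/23 mod 47. 23⁻¹ ≡ 45 (mod 47), so λ ≡ 30.
  x = λ² - 32 - 8 = 900 - 40 ≡ 14; y = λ·(32 - 14) - 35 ≡ 35. → (14, 35)

(14, 35)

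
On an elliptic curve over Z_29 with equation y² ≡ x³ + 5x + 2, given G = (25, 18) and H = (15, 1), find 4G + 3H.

(11, 5)

First 4G:
Repeated addition: build up to 4G.
2G: tangent at (25, 18): λ = (3·25² + 5)/(2·18) ≡ 24/7. 7⁻¹ ≡ 25 (mod 29), so λ ≡ 24·25 ≡ 20.
  x = λ² - 25 - 25 = 400 - 50 ≡ 2; y = λ·(25 - 2) - 18 ≡ 7. → (2, 7)
3G: (2, 7) + (25, 18). λ = (18 - 7)/(25 - 2) ≡ 11/23 mod 29. 23⁻¹ ≡ 24 (mod 29), so λ ≡ 3.
  x = λ² - 2 - 25 = 9 - 27 ≡ 11; y = λ·(2 - 11) - 7 ≡ 24. → (11, 24)
4G: (11, 24) + (25, 18). λ = (18 - 24)/(25 - 11) ≡ 23/14 mod 29. 14⁻¹ ≡ 27 (mod 29), so λ ≡ 12.
  x = λ² - 11 - 25 = 144 - 36 ≡ 21; y = λ·(11 - 21) - 24 ≡ 1. → (21, 1)
4G = (21, 1).
Next 3H:
Repeated addition: build up to 3H.
2H: tangent at (15, 1): λ = (3·15² + 5)/(2·1) ≡ 13/2. 2⁻¹ ≡ 15 (mod 29), so λ ≡ 13·15 ≡ 21.
  x = λ² - 15 - 15 = 441 - 30 ≡ 5; y = λ·(15 - 5) - 1 ≡ 6. → (5, 6)
3H: (5, 6) + (15, 1). λ = (1 - 6)/(15 - 5) ≡ 24/10 mod 29. 10⁻¹ ≡ 3 (mod 29) since 10·3 = 30 ≡ 1, so λ ≡ 14.
  x = λ² - 5 - 15 = 196 - 20 ≡ 2; y = λ·(5 - 2) - 6 ≡ 7. → (2, 7)
3H = (2, 7).
Finally 4G + 3H:
(21, 1) + (2, 7). λ = (7 - 1)/(2 - 21) ≡ 6/10 mod 29. 10⁻¹ ≡ 3 (mod 29) since 10·3 = 30 ≡ 1, so λ ≡ 18.
  x = λ² - 21 - 2 = 324 - 23 ≡ 11; y = λ·(21 - 11) - 1 ≡ 5. → (11, 5)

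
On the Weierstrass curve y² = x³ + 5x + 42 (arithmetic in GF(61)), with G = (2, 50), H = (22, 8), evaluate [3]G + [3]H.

(13, 48)

First 3G:
Repeated addition: build up to 3G.
2G: tangent at (2, 50): λ = (3·2² + 5)/(2·50) ≡ 17/39. 39⁻¹ ≡ 36 (mod 61) since 39·36 = 1404 ≡ 1, so λ ≡ 17·36 ≡ 2.
  x = λ² - 2 - 2 = 4 - 4 ≡ 0; y = λ·(2 - 0) - 50 ≡ 15. → (0, 15)
3G: (0, 15) + (2, 50). λ = (50 - 15)/(2 - 0) ≡ 35/2 mod 61. 2⁻¹ ≡ 31 (mod 61), so λ ≡ 48.
  x = λ² - 0 - 2 = 2304 - 2 ≡ 45; y = λ·(0 - 45) - 15 ≡ 21. → (45, 21)
3G = (45, 21).
Next 3H:
Repeated addition: build up to 3H.
2H: tangent at (22, 8): λ = (3·22² + 5)/(2·8) ≡ 54/16. 16⁻¹ ≡ 42 (mod 61), so λ ≡ 54·42 ≡ 11.
  x = λ² - 22 - 22 = 121 - 44 ≡ 16; y = λ·(22 - 16) - 8 ≡ 58. → (16, 58)
3H: (16, 58) + (22, 8). λ = (8 - 58)/(22 - 16) ≡ 11/6 mod 61. 6⁻¹ ≡ 51 (mod 61) since 6·51 = 306 ≡ 1, so λ ≡ 12.
  x = λ² - 16 - 22 = 144 - 38 ≡ 45; y = λ·(16 - 45) - 58 ≡ 21. → (45, 21)
3H = (45, 21).
Finally 3G + 3H:
tangent at (45, 21): λ = (3·45² + 5)/(2·21) ≡ 41/42. 42⁻¹ ≡ 16 (mod 61) since 42·16 = 672 ≡ 1, so λ ≡ 41·16 ≡ 46.
  x = λ² - 45 - 45 = 2116 - 90 ≡ 13; y = λ·(45 - 13) - 21 ≡ 48. → (13, 48)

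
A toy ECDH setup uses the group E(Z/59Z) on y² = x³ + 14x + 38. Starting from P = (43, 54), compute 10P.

Repeated addition: build up to 10P.
2P: tangent at (43, 54): λ = (3·43² + 14)/(2·54) ≡ 15/49. 49⁻¹ ≡ 53 (mod 59), so λ ≡ 15·53 ≡ 28.
  x = λ² - 43 - 43 = 784 - 86 ≡ 49; y = λ·(43 - 49) - 54 ≡ 14. → (49, 14)
3P: (49, 14) + (43, 54). λ = (54 - 14)/(43 - 49) ≡ 40/53 mod 59. 53⁻¹ ≡ 49 (mod 59) since 53·49 = 2597 ≡ 1, so λ ≡ 13.
  x = λ² - 49 - 43 = 169 - 92 ≡ 18; y = λ·(49 - 18) - 14 ≡ 35. → (18, 35)
4P: (18, 35) + (43, 54). λ = (54 - 35)/(43 - 18) ≡ 19/25 mod 59. 25⁻¹ ≡ 26 (mod 59) since 25·26 = 650 ≡ 1, so λ ≡ 22.
  x = λ² - 18 - 43 = 484 - 61 ≡ 10; y = λ·(18 - 10) - 35 ≡ 23. → (10, 23)
5P: (10, 23) + (43, 54). λ = (54 - 23)/(43 - 10) ≡ 31/33 mod 59. 33⁻¹ ≡ 34 (mod 59) since 33·34 = 1122 ≡ 1, so λ ≡ 51.
  x = λ² - 10 - 43 = 2601 - 53 ≡ 11; y = λ·(10 - 11) - 23 ≡ 44. → (11, 44)
6P: (11, 44) + (43, 54). λ = (54 - 44)/(43 - 11) ≡ 10/32 mod 59. 32⁻¹ ≡ 24 (mod 59), so λ ≡ 4.
  x = λ² - 11 - 43 = 16 - 54 ≡ 21; y = λ·(11 - 21) - 44 ≡ 34. → (21, 34)
7P: (21, 34) + (43, 54). λ = (54 - 34)/(43 - 21) ≡ 20/22 mod 59. 22⁻¹ ≡ 51 (mod 59), so λ ≡ 17.
  x = λ² - 21 - 43 = 289 - 64 ≡ 48; y = λ·(21 - 48) - 34 ≡ 38. → (48, 38)
8P: (48, 38) + (43, 54). λ = (54 - 38)/(43 - 48) ≡ 16/54 mod 59. 54⁻¹ ≡ 47 (mod 59) since 54·47 = 2538 ≡ 1, so λ ≡ 44.
  x = λ² - 48 - 43 = 1936 - 91 ≡ 16; y = λ·(48 - 16) - 38 ≡ 13. → (16, 13)
9P: (16, 13) + (43, 54). λ = (54 - 13)/(43 - 16) ≡ 41/27 mod 59. 27⁻¹ ≡ 35 (mod 59), so λ ≡ 19.
  x = λ² - 16 - 43 = 361 - 59 ≡ 7; y = λ·(16 - 7) - 13 ≡ 40. → (7, 40)
10P: (7, 40) + (43, 54). λ = (54 - 40)/(43 - 7) ≡ 14/36 mod 59. 36⁻¹ ≡ 41 (mod 59) since 36·41 = 1476 ≡ 1, so λ ≡ 43.
  x = λ² - 7 - 43 = 1849 - 50 ≡ 29; y = λ·(7 - 29) - 40 ≡ 17. → (29, 17)

(29, 17)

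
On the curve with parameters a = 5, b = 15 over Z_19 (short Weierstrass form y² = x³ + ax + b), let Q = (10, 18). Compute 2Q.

tangent at (10, 18): λ = (3·10² + 5)/(2·18) ≡ 1/17. 17⁻¹ ≡ 9 (mod 19), so λ ≡ 1·9 ≡ 9.
  x = λ² - 10 - 10 = 81 - 20 ≡ 4; y = λ·(10 - 4) - 18 ≡ 17. → (4, 17)

(4, 17)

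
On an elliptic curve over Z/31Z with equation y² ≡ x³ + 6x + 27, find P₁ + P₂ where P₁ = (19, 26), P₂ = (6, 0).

(19, 26) + (6, 0). λ = (0 - 26)/(6 - 19) ≡ 5/18 mod 31. 18⁻¹ ≡ 19 (mod 31) since 18·19 = 342 ≡ 1, so λ ≡ 2.
  x = λ² - 19 - 6 = 4 - 25 ≡ 10; y = λ·(19 - 10) - 26 ≡ 23. → (10, 23)

(10, 23)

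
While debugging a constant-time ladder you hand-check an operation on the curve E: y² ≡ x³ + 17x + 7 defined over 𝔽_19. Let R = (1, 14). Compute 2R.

tangent at (1, 14): λ = (3·1² + 17)/(2·14) ≡ 1/9. 9⁻¹ ≡ 17 (mod 19) since 9·17 = 153 ≡ 1, so λ ≡ 1·17 ≡ 17.
  x = λ² - 1 - 1 = 289 - 2 ≡ 2; y = λ·(1 - 2) - 14 ≡ 7. → (2, 7)

(2, 7)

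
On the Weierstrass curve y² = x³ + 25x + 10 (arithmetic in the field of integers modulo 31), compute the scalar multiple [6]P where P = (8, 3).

(8, 28)

Repeated addition: build up to 6P.
2P: tangent at (8, 3): λ = (3·8² + 25)/(2·3) ≡ 0/6. 6⁻¹ ≡ 26 (mod 31), so λ ≡ 0·26 ≡ 0.
  x = λ² - 8 - 8 = 0 - 16 ≡ 15; y = λ·(8 - 15) - 3 ≡ 28. → (15, 28)
3P: (15, 28) + (8, 3). λ = (3 - 28)/(8 - 15) ≡ 6/24 mod 31. 24⁻¹ ≡ 22 (mod 31), so λ ≡ 8.
  x = λ² - 15 - 8 = 64 - 23 ≡ 10; y = λ·(15 - 10) - 28 ≡ 12. → (10, 12)
4P: (10, 12) + (8, 3). λ = (3 - 12)/(8 - 10) ≡ 22/29 mod 31. 29⁻¹ ≡ 15 (mod 31) since 29·15 = 435 ≡ 1, so λ ≡ 20.
  x = λ² - 10 - 8 = 400 - 18 ≡ 10; y = λ·(10 - 10) - 12 ≡ 19. → (10, 19)
5P: (10, 19) + (8, 3). λ = (3 - 19)/(8 - 10) ≡ 15/29 mod 31. 29⁻¹ ≡ 15 (mod 31), so λ ≡ 8.
  x = λ² - 10 - 8 = 64 - 18 ≡ 15; y = λ·(10 - 15) - 19 ≡ 3. → (15, 3)
6P: (15, 3) + (8, 3). λ = (3 - 3)/(8 - 15) ≡ 0/24 mod 31. 24⁻¹ ≡ 22 (mod 31), so λ ≡ 0.
  x = λ² - 15 - 8 = 0 - 23 ≡ 8; y = λ·(15 - 8) - 3 ≡ 28. → (8, 28)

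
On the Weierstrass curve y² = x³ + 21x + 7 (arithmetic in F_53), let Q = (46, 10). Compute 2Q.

tangent at (46, 10): λ = (3·46² + 21)/(2·10) ≡ 9/20. 20⁻¹ ≡ 8 (mod 53), so λ ≡ 9·8 ≡ 19.
  x = λ² - 46 - 46 = 361 - 92 ≡ 4; y = λ·(46 - 4) - 10 ≡ 46. → (4, 46)

(4, 46)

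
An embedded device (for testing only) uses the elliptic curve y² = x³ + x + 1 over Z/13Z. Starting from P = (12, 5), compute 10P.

Double-and-add on 10 = (1010)₂. Start with P = (12, 5) for the leading 1-bit.
double: tangent at (12, 5): λ = (3·12² + 1)/(2·5) ≡ 4/10. 10⁻¹ ≡ 4 (mod 13) since 10·4 = 40 ≡ 1, so λ ≡ 4·4 ≡ 3.
  x = λ² - 12 - 12 = 9 - 24 ≡ 11; y = λ·(12 - 11) - 5 ≡ 11. → (11, 11)
double: tangent at (11, 11): λ = (3·11² + 1)/(2·11) ≡ 0/9. 9⁻¹ ≡ 3 (mod 13) since 9·3 = 27 ≡ 1, so λ ≡ 0·3 ≡ 0.
  x = λ² - 11 - 11 = 0 - 22 ≡ 4; y = λ·(11 - 4) - 11 ≡ 2. → (4, 2)
add P: (4, 2) + (12, 5). λ = (5 - 2)/(12 - 4) ≡ 3/8 mod 13. 8⁻¹ ≡ 5 (mod 13) since 8·5 = 40 ≡ 1, so λ ≡ 2.
  x = λ² - 4 - 12 = 4 - 16 ≡ 1; y = λ·(4 - 1) - 2 ≡ 4. → (1, 4)
double: tangent at (1, 4): λ = (3·1² + 1)/(2·4) ≡ 4/8. 8⁻¹ ≡ 5 (mod 13) since 8·5 = 40 ≡ 1, so λ ≡ 4·5 ≡ 7.
  x = λ² - 1 - 1 = 49 - 2 ≡ 8; y = λ·(1 - 8) - 4 ≡ 12. → (8, 12)

(8, 12)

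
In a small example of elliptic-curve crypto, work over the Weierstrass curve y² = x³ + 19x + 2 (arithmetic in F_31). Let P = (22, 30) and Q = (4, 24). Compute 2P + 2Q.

First 2P:
Repeated addition: build up to 2P.
2P: tangent at (22, 30): λ = (3·22² + 19)/(2·30) ≡ 14/29. 29⁻¹ ≡ 15 (mod 31) since 29·15 = 435 ≡ 1, so λ ≡ 14·15 ≡ 24.
  x = λ² - 22 - 22 = 576 - 44 ≡ 5; y = λ·(22 - 5) - 30 ≡ 6. → (5, 6)
2P = (5, 6).
Next 2Q:
Repeated addition: build up to 2Q.
2Q: tangent at (4, 24): λ = (3·4² + 19)/(2·24) ≡ 5/17. 17⁻¹ ≡ 11 (mod 31) since 17·11 = 187 ≡ 1, so λ ≡ 5·11 ≡ 24.
  x = λ² - 4 - 4 = 576 - 8 ≡ 10; y = λ·(4 - 10) - 24 ≡ 18. → (10, 18)
2Q = (10, 18).
Finally 2P + 2Q:
(5, 6) + (10, 18). λ = (18 - 6)/(10 - 5) ≡ 12/5 mod 31. 5⁻¹ ≡ 25 (mod 31) since 5·25 = 125 ≡ 1, so λ ≡ 21.
  x = λ² - 5 - 10 = 441 - 15 ≡ 23; y = λ·(5 - 23) - 6 ≡ 19. → (23, 19)

(23, 19)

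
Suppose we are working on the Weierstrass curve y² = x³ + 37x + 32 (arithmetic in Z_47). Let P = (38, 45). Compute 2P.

tangent at (38, 45): λ = (3·38² + 37)/(2·45) ≡ 45/43. 43⁻¹ ≡ 35 (mod 47), so λ ≡ 45·35 ≡ 24.
  x = λ² - 38 - 38 = 576 - 76 ≡ 30; y = λ·(38 - 30) - 45 ≡ 6. → (30, 6)

(30, 6)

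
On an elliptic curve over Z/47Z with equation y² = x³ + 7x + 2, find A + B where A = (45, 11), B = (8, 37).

(44, 1)

(45, 11) + (8, 37). λ = (37 - 11)/(8 - 45) ≡ 26/10 mod 47. 10⁻¹ ≡ 33 (mod 47), so λ ≡ 12.
  x = λ² - 45 - 8 = 144 - 53 ≡ 44; y = λ·(45 - 44) - 11 ≡ 1. → (44, 1)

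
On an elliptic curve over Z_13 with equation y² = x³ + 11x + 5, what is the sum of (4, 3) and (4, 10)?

O

The two points share x = 4 and their y-coordinates satisfy 3 + 10 ≡ 0 (mod 13), so they are inverses. Their sum is ∞.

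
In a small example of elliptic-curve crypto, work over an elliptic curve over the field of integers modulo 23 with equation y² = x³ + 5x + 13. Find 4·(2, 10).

(8, 17)

Write G = (2, 10).
Repeated addition: build up to 4G.
2G: tangent at (2, 10): λ = (3·2² + 5)/(2·10) ≡ 17/20. 20⁻¹ ≡ 15 (mod 23) since 20·15 = 300 ≡ 1, so λ ≡ 17·15 ≡ 2.
  x = λ² - 2 - 2 = 4 - 4 ≡ 0; y = λ·(2 - 0) - 10 ≡ 17. → (0, 17)
3G: (0, 17) + (2, 10). λ = (10 - 17)/(2 - 0) ≡ 16/2 mod 23. 2⁻¹ ≡ 12 (mod 23), so λ ≡ 8.
  x = λ² - 0 - 2 = 64 - 2 ≡ 16; y = λ·(0 - 16) - 17 ≡ 16. → (16, 16)
4G: (16, 16) + (2, 10). λ = (10 - 16)/(2 - 16) ≡ 17/9 mod 23. 9⁻¹ ≡ 18 (mod 23), so λ ≡ 7.
  x = λ² - 16 - 2 = 49 - 18 ≡ 8; y = λ·(16 - 8) - 16 ≡ 17. → (8, 17)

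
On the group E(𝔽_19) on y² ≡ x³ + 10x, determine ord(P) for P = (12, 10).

2P: tangent at (12, 10): λ = (3·12² + 10)/(2·10) ≡ 5/1. 1⁻¹ ≡ 1 (mod 19), so λ ≡ 5·1 ≡ 5.
  x = λ² - 12 - 12 = 25 - 24 ≡ 1; y = λ·(12 - 1) - 10 ≡ 7. → (1, 7)
3P: (1, 7) + (12, 10). λ = (10 - 7)/(12 - 1) ≡ 3/11 mod 19. 11⁻¹ ≡ 7 (mod 19) since 11·7 = 77 ≡ 1, so λ ≡ 2.
  x = λ² - 1 - 12 = 4 - 13 ≡ 10; y = λ·(1 - 10) - 7 ≡ 13. → (10, 13)
4P: (10, 13) + (12, 10). λ = (10 - 13)/(12 - 10) ≡ 16/2 mod 19. 2⁻¹ ≡ 10 (mod 19), so λ ≡ 8.
  x = λ² - 10 - 12 = 64 - 22 ≡ 4; y = λ·(10 - 4) - 13 ≡ 16. → (4, 16)
5P: (4, 16) + (12, 10). λ = (10 - 16)/(12 - 4) ≡ 13/8 mod 19. 8⁻¹ ≡ 12 (mod 19) since 8·12 = 96 ≡ 1, so λ ≡ 4.
  x = λ² - 4 - 12 = 16 - 16 ≡ 0; y = λ·(4 - 0) - 16 ≡ 0. → (0, 0)
6P: (0, 0) + (12, 10). λ = (10 - 0)/(12 - 0) ≡ 10/12 mod 19. 12⁻¹ ≡ 8 (mod 19), so λ ≡ 4.
  x = λ² - 0 - 12 = 16 - 12 ≡ 4; y = λ·(0 - 4) - 0 ≡ 3. → (4, 3)
7P: (4, 3) + (12, 10). λ = (10 - 3)/(12 - 4) ≡ 7/8 mod 19. 8⁻¹ ≡ 12 (mod 19) since 8·12 = 96 ≡ 1, so λ ≡ 8.
  x = λ² - 4 - 12 = 64 - 16 ≡ 10; y = λ·(4 - 10) - 3 ≡ 6. → (10, 6)
8P: (10, 6) + (12, 10). λ = (10 - 6)/(12 - 10) ≡ 4/2 mod 19. 2⁻¹ ≡ 10 (mod 19), so λ ≡ 2.
  x = λ² - 10 - 12 = 4 - 22 ≡ 1; y = λ·(10 - 1) - 6 ≡ 12. → (1, 12)
9P: (1, 12) + (12, 10). λ = (10 - 12)/(12 - 1) ≡ 17/11 mod 19. 11⁻¹ ≡ 7 (mod 19), so λ ≡ 5.
  x = λ² - 1 - 12 = 25 - 13 ≡ 12; y = λ·(1 - 12) - 12 ≡ 9. → (12, 9)
10P: (12, 9) + (12, 10): same x and y₁ ≡ -y₂, so the sum is ∞.
10P = ∞, so the order is 10.

10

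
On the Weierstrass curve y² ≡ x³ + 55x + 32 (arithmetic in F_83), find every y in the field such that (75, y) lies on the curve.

x³ + 55x + 32 = 426032 ≡ 76 (mod 83).
76 is a non-residue mod 83; no y exists.

none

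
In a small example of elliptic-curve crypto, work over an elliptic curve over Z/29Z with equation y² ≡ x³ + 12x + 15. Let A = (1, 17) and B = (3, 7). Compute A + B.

(1, 17) + (3, 7). λ = (7 - 17)/(3 - 1) ≡ 19/2 mod 29. 2⁻¹ ≡ 15 (mod 29) since 2·15 = 30 ≡ 1, so λ ≡ 24.
  x = λ² - 1 - 3 = 576 - 4 ≡ 21; y = λ·(1 - 21) - 17 ≡ 25. → (21, 25)

(21, 25)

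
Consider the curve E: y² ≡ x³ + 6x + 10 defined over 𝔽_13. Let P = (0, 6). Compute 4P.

Repeated addition: build up to 4P.
2P: tangent at (0, 6): λ = (3·0² + 6)/(2·6) ≡ 6/12. 12⁻¹ ≡ 12 (mod 13) since 12·12 = 144 ≡ 1, so λ ≡ 6·12 ≡ 7.
  x = λ² - 0 - 0 = 49 - 0 ≡ 10; y = λ·(0 - 10) - 6 ≡ 2. → (10, 2)
3P: (10, 2) + (0, 6). λ = (6 - 2)/(0 - 10) ≡ 4/3 mod 13. 3⁻¹ ≡ 9 (mod 13), so λ ≡ 10.
  x = λ² - 10 - 0 = 100 - 10 ≡ 12; y = λ·(10 - 12) - 2 ≡ 4. → (12, 4)
4P: (12, 4) + (0, 6). λ = (6 - 4)/(0 - 12) ≡ 2/1 mod 13. 1⁻¹ ≡ 1 (mod 13), so λ ≡ 2.
  x = λ² - 12 - 0 = 4 - 12 ≡ 5; y = λ·(12 - 5) - 4 ≡ 10. → (5, 10)

(5, 10)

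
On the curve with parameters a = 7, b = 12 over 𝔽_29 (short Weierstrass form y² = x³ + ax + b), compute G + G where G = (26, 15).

tangent at (26, 15): λ = (3·26² + 7)/(2·15) ≡ 5/1. 1⁻¹ ≡ 1 (mod 29), so λ ≡ 5·1 ≡ 5.
  x = λ² - 26 - 26 = 25 - 52 ≡ 2; y = λ·(26 - 2) - 15 ≡ 18. → (2, 18)

(2, 18)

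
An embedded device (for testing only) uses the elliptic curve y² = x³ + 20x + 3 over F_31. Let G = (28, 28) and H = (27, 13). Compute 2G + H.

(24, 27)

First 2G:
Repeated addition: build up to 2G.
2G: tangent at (28, 28): λ = (3·28² + 20)/(2·28) ≡ 16/25. 25⁻¹ ≡ 5 (mod 31) since 25·5 = 125 ≡ 1, so λ ≡ 16·5 ≡ 18.
  x = λ² - 28 - 28 = 324 - 56 ≡ 20; y = λ·(28 - 20) - 28 ≡ 23. → (20, 23)
2G = (20, 23).
Finally 2G + H:
(20, 23) + (27, 13). λ = (13 - 23)/(27 - 20) ≡ 21/7 mod 31. 7⁻¹ ≡ 9 (mod 31), so λ ≡ 3.
  x = λ² - 20 - 27 = 9 - 47 ≡ 24; y = λ·(20 - 24) - 23 ≡ 27. → (24, 27)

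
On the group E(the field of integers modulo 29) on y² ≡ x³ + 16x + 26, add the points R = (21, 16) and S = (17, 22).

(15, 4)

(21, 16) + (17, 22). λ = (22 - 16)/(17 - 21) ≡ 6/25 mod 29. 25⁻¹ ≡ 7 (mod 29), so λ ≡ 13.
  x = λ² - 21 - 17 = 169 - 38 ≡ 15; y = λ·(21 - 15) - 16 ≡ 4. → (15, 4)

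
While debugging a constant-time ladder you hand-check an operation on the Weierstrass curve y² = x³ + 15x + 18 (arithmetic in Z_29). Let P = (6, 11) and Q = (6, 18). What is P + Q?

O

The two points share x = 6 and their y-coordinates satisfy 11 + 18 ≡ 0 (mod 29), so they are inverses. Their sum is ∞.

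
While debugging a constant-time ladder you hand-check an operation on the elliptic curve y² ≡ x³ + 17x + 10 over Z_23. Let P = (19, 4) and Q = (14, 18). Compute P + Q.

(19, 19)

(19, 4) + (14, 18). λ = (18 - 4)/(14 - 19) ≡ 14/18 mod 23. 18⁻¹ ≡ 9 (mod 23), so λ ≡ 11.
  x = λ² - 19 - 14 = 121 - 33 ≡ 19; y = λ·(19 - 19) - 4 ≡ 19. → (19, 19)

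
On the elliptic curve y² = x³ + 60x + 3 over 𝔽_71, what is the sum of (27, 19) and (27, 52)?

The two points share x = 27 and their y-coordinates satisfy 19 + 52 ≡ 0 (mod 71), so they are inverses. Their sum is ∞.

O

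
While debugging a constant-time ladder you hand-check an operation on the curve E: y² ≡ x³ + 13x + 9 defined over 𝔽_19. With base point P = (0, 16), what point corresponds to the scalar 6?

Double-and-add on 6 = (110)₂. Start with P = (0, 16) for the leading 1-bit.
double: tangent at (0, 16): λ = (3·0² + 13)/(2·16) ≡ 13/13. 13⁻¹ ≡ 3 (mod 19), so λ ≡ 13·3 ≡ 1.
  x = λ² - 0 - 0 = 1 - 0 ≡ 1; y = λ·(0 - 1) - 16 ≡ 2. → (1, 2)
add P: (1, 2) + (0, 16). λ = (16 - 2)/(0 - 1) ≡ 14/18 mod 19. 18⁻¹ ≡ 18 (mod 19), so λ ≡ 5.
  x = λ² - 1 - 0 = 25 - 1 ≡ 5; y = λ·(1 - 5) - 2 ≡ 16. → (5, 16)
double: tangent at (5, 16): λ = (3·5² + 13)/(2·16) ≡ 12/13. 13⁻¹ ≡ 3 (mod 19), so λ ≡ 12·3 ≡ 17.
  x = λ² - 5 - 5 = 289 - 10 ≡ 13; y = λ·(5 - 13) - 16 ≡ 0. → (13, 0)

(13, 0)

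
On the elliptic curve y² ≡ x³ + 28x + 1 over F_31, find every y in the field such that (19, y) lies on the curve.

x³ + 28x + 1 = 7392 ≡ 14 (mod 31).
Square roots of 14 mod 31: 13 and 18 (since 13² = 169 ≡ 14).

13, 18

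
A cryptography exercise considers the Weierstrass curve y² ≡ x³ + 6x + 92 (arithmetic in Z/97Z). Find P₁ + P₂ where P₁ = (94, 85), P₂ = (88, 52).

(94, 85) + (88, 52). λ = (52 - 85)/(88 - 94) ≡ 64/91 mod 97. 91⁻¹ ≡ 16 (mod 97), so λ ≡ 54.
  x = λ² - 94 - 88 = 2916 - 182 ≡ 18; y = λ·(94 - 18) - 85 ≡ 42. → (18, 42)

(18, 42)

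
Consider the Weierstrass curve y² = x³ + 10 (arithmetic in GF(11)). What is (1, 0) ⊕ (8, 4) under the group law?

(3, 2)

(1, 0) + (8, 4). λ = (4 - 0)/(8 - 1) ≡ 4/7 mod 11. 7⁻¹ ≡ 8 (mod 11) since 7·8 = 56 ≡ 1, so λ ≡ 10.
  x = λ² - 1 - 8 = 100 - 9 ≡ 3; y = λ·(1 - 3) - 0 ≡ 2. → (3, 2)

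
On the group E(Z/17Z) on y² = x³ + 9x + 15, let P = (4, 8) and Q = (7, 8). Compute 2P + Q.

(3, 1)

First 2P:
Repeated addition: build up to 2P.
2P: tangent at (4, 8): λ = (3·4² + 9)/(2·8) ≡ 6/16. 16⁻¹ ≡ 16 (mod 17) since 16·16 = 256 ≡ 1, so λ ≡ 6·16 ≡ 11.
  x = λ² - 4 - 4 = 121 - 8 ≡ 11; y = λ·(4 - 11) - 8 ≡ 0. → (11, 0)
2P = (11, 0).
Finally 2P + Q:
(11, 0) + (7, 8). λ = (8 - 0)/(7 - 11) ≡ 8/13 mod 17. 13⁻¹ ≡ 4 (mod 17) since 13·4 = 52 ≡ 1, so λ ≡ 15.
  x = λ² - 11 - 7 = 225 - 18 ≡ 3; y = λ·(11 - 3) - 0 ≡ 1. → (3, 1)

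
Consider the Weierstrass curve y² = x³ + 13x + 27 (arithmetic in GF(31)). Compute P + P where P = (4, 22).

tangent at (4, 22): λ = (3·4² + 13)/(2·22) ≡ 30/13. 13⁻¹ ≡ 12 (mod 31), so λ ≡ 30·12 ≡ 19.
  x = λ² - 4 - 4 = 361 - 8 ≡ 12; y = λ·(4 - 12) - 22 ≡ 12. → (12, 12)

(12, 12)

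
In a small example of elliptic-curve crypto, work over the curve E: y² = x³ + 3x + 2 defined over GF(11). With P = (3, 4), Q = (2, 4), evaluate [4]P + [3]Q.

First 4P:
Repeated addition: build up to 4P.
2P: tangent at (3, 4): λ = (3·3² + 3)/(2·4) ≡ 8/8. 8⁻¹ ≡ 7 (mod 11), so λ ≡ 8·7 ≡ 1.
  x = λ² - 3 - 3 = 1 - 6 ≡ 6; y = λ·(3 - 6) - 4 ≡ 4. → (6, 4)
3P: (6, 4) + (3, 4). λ = (4 - 4)/(3 - 6) ≡ 0/8 mod 11. 8⁻¹ ≡ 7 (mod 11), so λ ≡ 0.
  x = λ² - 6 - 3 = 0 - 9 ≡ 2; y = λ·(6 - 2) - 4 ≡ 7. → (2, 7)
4P: (2, 7) + (3, 4). λ = (4 - 7)/(3 - 2) ≡ 8/1 mod 11. 1⁻¹ ≡ 1 (mod 11), so λ ≡ 8.
  x = λ² - 2 - 3 = 64 - 5 ≡ 4; y = λ·(2 - 4) - 7 ≡ 10. → (4, 10)
4P = (4, 10).
Next 3Q:
Repeated addition: build up to 3Q.
2Q: tangent at (2, 4): λ = (3·2² + 3)/(2·4) ≡ 4/8. 8⁻¹ ≡ 7 (mod 11), so λ ≡ 4·7 ≡ 6.
  x = λ² - 2 - 2 = 36 - 4 ≡ 10; y = λ·(2 - 10) - 4 ≡ 3. → (10, 3)
3Q: (10, 3) + (2, 4). λ = (4 - 3)/(2 - 10) ≡ 1/3 mod 11. 3⁻¹ ≡ 4 (mod 11), so λ ≡ 4.
  x = λ² - 10 - 2 = 16 - 12 ≡ 4; y = λ·(10 - 4) - 3 ≡ 10. → (4, 10)
3Q = (4, 10).
Finally 4P + 3Q:
tangent at (4, 10): λ = (3·4² + 3)/(2·10) ≡ 7/9. 9⁻¹ ≡ 5 (mod 11), so λ ≡ 7·5 ≡ 2.
  x = λ² - 4 - 4 = 4 - 8 ≡ 7; y = λ·(4 - 7) - 10 ≡ 6. → (7, 6)

(7, 6)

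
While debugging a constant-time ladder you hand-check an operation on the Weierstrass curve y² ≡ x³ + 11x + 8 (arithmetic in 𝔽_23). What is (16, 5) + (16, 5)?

tangent at (16, 5): λ = (3·16² + 11)/(2·5) ≡ 20/10. 10⁻¹ ≡ 7 (mod 23), so λ ≡ 20·7 ≡ 2.
  x = λ² - 16 - 16 = 4 - 32 ≡ 18; y = λ·(16 - 18) - 5 ≡ 14. → (18, 14)

(18, 14)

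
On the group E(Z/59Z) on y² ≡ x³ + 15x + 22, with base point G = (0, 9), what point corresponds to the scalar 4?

Double-and-add on 4 = (100)₂. Start with G = (0, 9) for the leading 1-bit.
double: tangent at (0, 9): λ = (3·0² + 15)/(2·9) ≡ 15/18. 18⁻¹ ≡ 23 (mod 59) since 18·23 = 414 ≡ 1, so λ ≡ 15·23 ≡ 50.
  x = λ² - 0 - 0 = 2500 - 0 ≡ 22; y = λ·(0 - 22) - 9 ≡ 12. → (22, 12)
double: tangent at (22, 12): λ = (3·22² + 15)/(2·12) ≡ 51/24. 24⁻¹ ≡ 32 (mod 59), so λ ≡ 51·32 ≡ 39.
  x = λ² - 22 - 22 = 1521 - 44 ≡ 2; y = λ·(22 - 2) - 12 ≡ 1. → (2, 1)

(2, 1)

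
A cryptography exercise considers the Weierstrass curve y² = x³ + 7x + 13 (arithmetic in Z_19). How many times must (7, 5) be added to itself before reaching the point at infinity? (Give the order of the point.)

11

2P: tangent at (7, 5): λ = (3·7² + 7)/(2·5) ≡ 2/10. 10⁻¹ ≡ 2 (mod 19), so λ ≡ 2·2 ≡ 4.
  x = λ² - 7 - 7 = 16 - 14 ≡ 2; y = λ·(7 - 2) - 5 ≡ 15. → (2, 15)
3P: (2, 15) + (7, 5). λ = (5 - 15)/(7 - 2) ≡ 9/5 mod 19. 5⁻¹ ≡ 4 (mod 19), so λ ≡ 17.
  x = λ² - 2 - 7 = 289 - 9 ≡ 14; y = λ·(2 - 14) - 15 ≡ 9. → (14, 9)
4P: (14, 9) + (7, 5). λ = (5 - 9)/(7 - 14) ≡ 15/12 mod 19. 12⁻¹ ≡ 8 (mod 19), so λ ≡ 6.
  x = λ² - 14 - 7 = 36 - 21 ≡ 15; y = λ·(14 - 15) - 9 ≡ 4. → (15, 4)
5P: (15, 4) + (7, 5). λ = (5 - 4)/(7 - 15) ≡ 1/11 mod 19. 11⁻¹ ≡ 7 (mod 19), so λ ≡ 7.
  x = λ² - 15 - 7 = 49 - 22 ≡ 8; y = λ·(15 - 8) - 4 ≡ 7. → (8, 7)
6P: (8, 7) + (7, 5). λ = (5 - 7)/(7 - 8) ≡ 17/18 mod 19. 18⁻¹ ≡ 18 (mod 19), so λ ≡ 2.
  x = λ² - 8 - 7 = 4 - 15 ≡ 8; y = λ·(8 - 8) - 7 ≡ 12. → (8, 12)
7P: (8, 12) + (7, 5). λ = (5 - 12)/(7 - 8) ≡ 12/18 mod 19. 18⁻¹ ≡ 18 (mod 19), so λ ≡ 7.
  x = λ² - 8 - 7 = 49 - 15 ≡ 15; y = λ·(8 - 15) - 12 ≡ 15. → (15, 15)
8P: (15, 15) + (7, 5). λ = (5 - 15)/(7 - 15) ≡ 9/11 mod 19. 11⁻¹ ≡ 7 (mod 19) since 11·7 = 77 ≡ 1, so λ ≡ 6.
  x = λ² - 15 - 7 = 36 - 22 ≡ 14; y = λ·(15 - 14) - 15 ≡ 10. → (14, 10)
9P: (14, 10) + (7, 5). λ = (5 - 10)/(7 - 14) ≡ 14/12 mod 19. 12⁻¹ ≡ 8 (mod 19) since 12·8 = 96 ≡ 1, so λ ≡ 17.
  x = λ² - 14 - 7 = 289 - 21 ≡ 2; y = λ·(14 - 2) - 10 ≡ 4. → (2, 4)
10P: (2, 4) + (7, 5). λ = (5 - 4)/(7 - 2) ≡ 1/5 mod 19. 5⁻¹ ≡ 4 (mod 19), so λ ≡ 4.
  x = λ² - 2 - 7 = 16 - 9 ≡ 7; y = λ·(2 - 7) - 4 ≡ 14. → (7, 14)
11P: (7, 14) + (7, 5): same x and y₁ ≡ -y₂, so the sum is the point at infinity.
11P = the point at infinity, so the order is 11.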